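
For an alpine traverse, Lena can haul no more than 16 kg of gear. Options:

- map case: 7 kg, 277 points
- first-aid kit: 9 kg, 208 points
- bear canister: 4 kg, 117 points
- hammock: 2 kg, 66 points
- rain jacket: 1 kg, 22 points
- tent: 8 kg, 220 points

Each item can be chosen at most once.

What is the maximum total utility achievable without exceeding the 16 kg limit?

Ranking by ratio (utility/kg): map case 39.57, hammock 33.00, bear canister 29.25.
A density-first pass picks map case + bear canister + hammock + rain jacket — 482 at 14 kg.
The 6 kg tied up in bear canister and hammock is better spent on tent — total rises to 519 (16 kg).
That's the maximum — no swap from here does better than 519.

519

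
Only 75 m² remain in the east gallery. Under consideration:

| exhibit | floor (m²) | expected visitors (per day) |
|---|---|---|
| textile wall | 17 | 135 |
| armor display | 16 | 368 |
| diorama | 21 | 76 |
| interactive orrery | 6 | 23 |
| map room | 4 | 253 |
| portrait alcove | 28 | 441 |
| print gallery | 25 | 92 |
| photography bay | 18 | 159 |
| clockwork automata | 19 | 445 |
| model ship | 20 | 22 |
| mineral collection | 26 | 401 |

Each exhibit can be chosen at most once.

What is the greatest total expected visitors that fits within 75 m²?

1530

Best packing: armor display + interactive orrery + map room + portrait alcove + clockwork automata — 73 m², 1530 total.
No other feasible combination exceeds 1530.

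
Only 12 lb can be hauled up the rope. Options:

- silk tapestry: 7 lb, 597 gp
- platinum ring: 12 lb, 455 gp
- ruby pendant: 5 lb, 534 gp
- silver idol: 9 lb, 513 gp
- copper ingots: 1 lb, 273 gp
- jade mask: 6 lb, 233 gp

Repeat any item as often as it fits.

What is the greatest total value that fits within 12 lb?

3276

12×copper ingots uses 12 of the 12 lb and totals 3276.
Every other selection either busts 12 lb or fails to beat 3276.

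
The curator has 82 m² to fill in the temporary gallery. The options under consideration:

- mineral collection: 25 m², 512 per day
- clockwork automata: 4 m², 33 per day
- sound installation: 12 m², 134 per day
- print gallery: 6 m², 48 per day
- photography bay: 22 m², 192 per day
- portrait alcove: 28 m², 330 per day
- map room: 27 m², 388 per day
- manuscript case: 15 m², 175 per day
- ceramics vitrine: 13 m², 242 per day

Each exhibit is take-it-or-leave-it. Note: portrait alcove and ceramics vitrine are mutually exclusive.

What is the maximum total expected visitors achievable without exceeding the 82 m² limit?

Density check — mineral collection 20.48, ceramics vitrine 18.62, map room 14.37, portrait alcove 11.79 are the best per m².
Best packing: mineral collection + map room + manuscript case + ceramics vitrine — 80 m², 1317 total.
Runner-up mineral collection + clockwork automata + sound installation + map room + ceramics vitrine tops out at 1309.

1317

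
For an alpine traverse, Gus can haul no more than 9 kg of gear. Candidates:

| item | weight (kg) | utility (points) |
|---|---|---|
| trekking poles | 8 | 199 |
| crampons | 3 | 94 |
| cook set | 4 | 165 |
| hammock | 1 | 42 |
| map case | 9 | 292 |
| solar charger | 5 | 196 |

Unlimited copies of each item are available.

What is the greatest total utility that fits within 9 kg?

378

9×hammock uses 9 of the 9 kg and totals 378.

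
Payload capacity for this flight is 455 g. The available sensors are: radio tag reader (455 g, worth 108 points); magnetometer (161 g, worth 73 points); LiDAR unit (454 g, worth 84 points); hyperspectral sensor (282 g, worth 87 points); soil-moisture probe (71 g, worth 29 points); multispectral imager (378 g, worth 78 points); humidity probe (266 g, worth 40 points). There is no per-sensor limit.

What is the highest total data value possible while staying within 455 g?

Taking the top-ratio sensors first gives 2×magnetometer + soil-moisture probe for 175 (393 g).
Replace magnetometer with 3×soil-moisture probe: the trade gains 14 net, giving 189 at 445 g.
Every other selection either busts 455 g or fails to beat 189.

189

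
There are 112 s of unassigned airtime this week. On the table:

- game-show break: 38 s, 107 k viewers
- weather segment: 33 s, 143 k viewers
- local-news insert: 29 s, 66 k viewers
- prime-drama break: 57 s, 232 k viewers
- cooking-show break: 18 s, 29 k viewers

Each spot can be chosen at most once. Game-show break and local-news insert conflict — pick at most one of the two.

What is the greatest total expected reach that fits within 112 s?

404

Density check — weather segment 4.33, prime-drama break 4.07, game-show break 2.82, local-news insert 2.28 are the best per s.
The ratio ordering already packs tightly: weather segment + prime-drama break + cooking-show break, 108 s, 404.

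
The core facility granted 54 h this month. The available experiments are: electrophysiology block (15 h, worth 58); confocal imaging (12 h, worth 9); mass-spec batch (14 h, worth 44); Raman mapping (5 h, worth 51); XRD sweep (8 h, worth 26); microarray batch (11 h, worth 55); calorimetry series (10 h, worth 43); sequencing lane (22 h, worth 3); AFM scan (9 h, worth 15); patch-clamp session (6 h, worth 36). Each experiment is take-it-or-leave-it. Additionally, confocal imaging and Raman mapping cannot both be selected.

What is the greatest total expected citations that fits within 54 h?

Ranking by ratio (expected citations/h): Raman mapping 10.20, patch-clamp session 6.00, microarray batch 5.00, calorimetry series 4.30.
Greedy by ratio would take electrophysiology block + Raman mapping + microarray batch + calorimetry series + patch-clamp session: 47 h used, total 243.
Replace electrophysiology block with mass-spec batch + XRD sweep: the trade gains 12 net, giving 255 at 54 h.

255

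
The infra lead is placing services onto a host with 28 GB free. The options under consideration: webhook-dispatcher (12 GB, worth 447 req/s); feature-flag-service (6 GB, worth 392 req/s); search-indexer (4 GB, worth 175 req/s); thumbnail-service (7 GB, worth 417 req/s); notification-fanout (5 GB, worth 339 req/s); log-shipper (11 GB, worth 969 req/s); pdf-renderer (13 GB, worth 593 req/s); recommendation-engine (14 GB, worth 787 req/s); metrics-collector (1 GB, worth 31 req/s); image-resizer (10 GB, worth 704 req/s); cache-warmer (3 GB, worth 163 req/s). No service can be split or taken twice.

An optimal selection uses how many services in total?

4

Optimal total is 2096.
One optimal bundle: feature-flag-service + log-shipper + metrics-collector + image-resizer (28 GB).
All optima have 4 services.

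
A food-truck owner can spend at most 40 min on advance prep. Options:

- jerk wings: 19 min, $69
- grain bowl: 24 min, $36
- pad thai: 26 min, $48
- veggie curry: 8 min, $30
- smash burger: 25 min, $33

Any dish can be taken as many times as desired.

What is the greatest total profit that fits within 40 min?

Ranking by ratio (profit/min): veggie curry 3.75, jerk wings 3.63, pad thai 1.85, grain bowl 1.50.
The ratio ordering already packs tightly: 5×veggie curry, 40 min, 150.
No other feasible combination exceeds 150.

150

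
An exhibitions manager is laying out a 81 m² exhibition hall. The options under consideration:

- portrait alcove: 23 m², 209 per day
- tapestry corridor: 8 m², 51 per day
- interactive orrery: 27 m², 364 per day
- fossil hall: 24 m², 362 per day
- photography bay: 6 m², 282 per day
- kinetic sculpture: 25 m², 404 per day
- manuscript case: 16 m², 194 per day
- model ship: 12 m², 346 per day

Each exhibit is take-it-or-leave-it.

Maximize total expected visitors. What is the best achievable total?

The ratio heuristic lands on tapestry corridor + fossil hall + photography bay + kinetic sculpture + model ship (1445) but leaves 6 m² idle.
Replace fossil hall with interactive orrery: the trade gains 2 net, giving 1447 at 78 m².
The closest alternative, tapestry corridor + fossil hall + photography bay + kinetic sculpture + model ship, reaches only 1445.

1447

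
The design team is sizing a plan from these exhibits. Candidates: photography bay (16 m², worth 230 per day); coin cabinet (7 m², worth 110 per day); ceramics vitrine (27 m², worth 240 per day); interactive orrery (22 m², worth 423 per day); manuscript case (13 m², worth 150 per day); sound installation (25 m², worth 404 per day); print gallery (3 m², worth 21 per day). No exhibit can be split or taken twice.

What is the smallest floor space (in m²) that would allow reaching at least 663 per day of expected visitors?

41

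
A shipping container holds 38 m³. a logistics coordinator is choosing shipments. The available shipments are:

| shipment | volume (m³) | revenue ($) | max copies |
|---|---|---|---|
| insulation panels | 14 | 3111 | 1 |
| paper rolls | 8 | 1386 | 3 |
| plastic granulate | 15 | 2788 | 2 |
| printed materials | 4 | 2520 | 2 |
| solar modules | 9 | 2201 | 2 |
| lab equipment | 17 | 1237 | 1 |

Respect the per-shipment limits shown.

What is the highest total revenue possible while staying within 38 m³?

10939

Taking the top-ratio shipments first gives paper rolls + 2×printed materials + 2×solar modules for 10828 (34 m³).
Dropping paper rolls and 2×solar modules frees 26 m³; slotting in insulation panels + plastic granulate (29 m³) lifts the total to 10939 at 37 m³.
No other feasible combination exceeds 10939.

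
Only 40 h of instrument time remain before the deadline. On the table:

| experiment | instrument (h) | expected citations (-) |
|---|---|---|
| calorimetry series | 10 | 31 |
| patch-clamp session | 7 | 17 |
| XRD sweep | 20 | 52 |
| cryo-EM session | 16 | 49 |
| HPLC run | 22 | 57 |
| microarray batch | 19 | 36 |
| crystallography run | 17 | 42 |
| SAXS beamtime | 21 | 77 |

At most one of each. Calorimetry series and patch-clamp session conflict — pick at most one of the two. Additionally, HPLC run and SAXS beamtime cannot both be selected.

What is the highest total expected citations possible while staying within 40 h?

Taking cryo-EM session + SAXS beamtime: 37 h used, 126 in expected citations.

126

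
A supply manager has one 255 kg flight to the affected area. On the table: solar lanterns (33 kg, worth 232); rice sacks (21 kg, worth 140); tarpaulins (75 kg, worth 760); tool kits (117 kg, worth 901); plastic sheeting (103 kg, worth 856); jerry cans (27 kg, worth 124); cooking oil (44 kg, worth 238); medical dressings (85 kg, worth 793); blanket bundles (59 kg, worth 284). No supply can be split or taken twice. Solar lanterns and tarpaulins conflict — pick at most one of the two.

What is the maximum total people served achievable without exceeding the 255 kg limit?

Rice sacks + tarpaulins + jerry cans + cooking oil + medical dressings uses 252 of the 255 kg and totals 2055.
An exhaustive check of the 512 subsets confirms 2055.

2055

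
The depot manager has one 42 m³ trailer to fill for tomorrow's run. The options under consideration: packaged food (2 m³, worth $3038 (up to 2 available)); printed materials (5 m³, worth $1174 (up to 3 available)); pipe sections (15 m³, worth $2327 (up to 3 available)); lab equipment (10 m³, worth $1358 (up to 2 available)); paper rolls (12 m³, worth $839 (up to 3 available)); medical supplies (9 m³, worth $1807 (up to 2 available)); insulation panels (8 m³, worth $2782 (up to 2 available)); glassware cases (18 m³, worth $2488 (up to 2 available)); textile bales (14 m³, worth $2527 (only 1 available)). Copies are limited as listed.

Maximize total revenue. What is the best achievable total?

Density check — packaged food 1519.00, insulation panels 347.75, printed materials 234.80 are the best per m³.
Filling by ratio: 2×packaged food + 3×printed materials + 2×insulation panels for 15162, with 7 m³ left unused.
The 5 m³ tied up in printed materials is better spent on medical supplies — total rises to 15795 (39 m³).
Every other selection either busts 42 m³ or exceeds an availability limit or fails to beat 15795.

15795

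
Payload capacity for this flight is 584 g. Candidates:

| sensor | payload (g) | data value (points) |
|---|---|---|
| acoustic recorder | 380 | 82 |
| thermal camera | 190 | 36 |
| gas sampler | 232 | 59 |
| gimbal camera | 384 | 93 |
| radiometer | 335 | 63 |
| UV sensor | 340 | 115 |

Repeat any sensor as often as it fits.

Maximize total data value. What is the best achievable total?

174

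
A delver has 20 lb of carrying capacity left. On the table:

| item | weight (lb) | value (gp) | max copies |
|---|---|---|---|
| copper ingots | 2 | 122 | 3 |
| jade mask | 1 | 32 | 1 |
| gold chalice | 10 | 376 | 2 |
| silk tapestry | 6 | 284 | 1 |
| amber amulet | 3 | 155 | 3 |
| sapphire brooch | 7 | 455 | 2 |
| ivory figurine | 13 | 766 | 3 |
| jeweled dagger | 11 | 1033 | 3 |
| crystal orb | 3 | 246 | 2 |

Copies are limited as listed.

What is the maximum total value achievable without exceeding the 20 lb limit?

Greedy by ratio would take copper ingots + jade mask + jeweled dagger + 2×crystal orb: 20 lb used, total 1679.
Replace copper ingots and jade mask with amber amulet: the trade gains 1 net, giving 1680 at 20 lb.
That's the maximum — no swap from here does better than 1680.

1680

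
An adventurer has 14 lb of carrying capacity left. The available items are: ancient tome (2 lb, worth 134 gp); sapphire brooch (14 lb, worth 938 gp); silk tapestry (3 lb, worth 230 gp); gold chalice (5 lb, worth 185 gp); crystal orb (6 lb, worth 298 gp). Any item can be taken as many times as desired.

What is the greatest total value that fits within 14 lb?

Taking ancient tome + 4×silk tapestry: 14 lb used, 1054 in value.
Every other selection either busts 14 lb or fails to beat 1054.

1054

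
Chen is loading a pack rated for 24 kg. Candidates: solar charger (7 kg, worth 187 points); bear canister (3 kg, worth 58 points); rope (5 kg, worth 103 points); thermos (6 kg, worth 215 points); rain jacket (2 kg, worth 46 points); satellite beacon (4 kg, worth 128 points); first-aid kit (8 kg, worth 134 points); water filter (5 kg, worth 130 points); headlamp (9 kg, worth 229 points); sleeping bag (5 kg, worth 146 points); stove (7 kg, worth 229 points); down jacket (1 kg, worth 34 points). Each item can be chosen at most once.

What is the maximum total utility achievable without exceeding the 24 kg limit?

764

Density check — thermos 35.83, down jacket 34.00, stove 32.71 are the best per kg.
The ratio heuristic lands on thermos + satellite beacon + sleeping bag + stove + down jacket (752) but leaves 1 kg idle.
Dropping down jacket frees 1 kg; slotting in rain jacket (2 kg) lifts the total to 764 at 24 kg.
Nothing else within 24 kg beats 764.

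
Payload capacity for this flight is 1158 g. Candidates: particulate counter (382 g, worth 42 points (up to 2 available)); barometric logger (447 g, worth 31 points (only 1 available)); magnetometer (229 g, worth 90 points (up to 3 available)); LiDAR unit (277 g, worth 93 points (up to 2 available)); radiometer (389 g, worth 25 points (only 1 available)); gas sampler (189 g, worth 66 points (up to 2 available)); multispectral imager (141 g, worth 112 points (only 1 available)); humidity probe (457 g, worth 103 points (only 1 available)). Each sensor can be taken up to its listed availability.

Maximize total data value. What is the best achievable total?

478

Ranking by ratio (data value/g): multispectral imager 0.79, magnetometer 0.39, gas sampler 0.35, LiDAR unit 0.34.
Greedy by ratio would take 3×magnetometer + gas sampler + multispectral imager: 1017 g used, total 448.
The 418 g tied up in magnetometer and gas sampler is better spent on 2×LiDAR unit — total rises to 478 (1153 g).
Nothing else within 1158 g beats 478.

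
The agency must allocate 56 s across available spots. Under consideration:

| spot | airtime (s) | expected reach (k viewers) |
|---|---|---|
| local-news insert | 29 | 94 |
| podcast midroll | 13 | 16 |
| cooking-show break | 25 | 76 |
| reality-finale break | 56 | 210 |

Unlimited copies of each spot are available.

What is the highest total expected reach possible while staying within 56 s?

210

The ratio ordering already packs tightly: reality-finale break, 56 s, 210.
No other feasible combination exceeds 210.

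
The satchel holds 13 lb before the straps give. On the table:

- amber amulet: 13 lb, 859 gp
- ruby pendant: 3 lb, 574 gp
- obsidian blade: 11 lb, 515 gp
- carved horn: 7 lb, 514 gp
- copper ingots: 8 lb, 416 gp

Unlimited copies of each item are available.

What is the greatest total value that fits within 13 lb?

2296

4×ruby pendant uses 12 of the 13 lb and totals 2296.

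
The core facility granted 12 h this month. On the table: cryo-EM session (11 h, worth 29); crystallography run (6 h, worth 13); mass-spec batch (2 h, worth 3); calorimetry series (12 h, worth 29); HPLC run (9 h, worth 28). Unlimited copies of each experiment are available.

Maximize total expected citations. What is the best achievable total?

Mass-spec batch + HPLC run uses 11 of the 12 h and totals 31.
The spare 1 h is too small for any remaining experiment, and no exchange beats 31.

31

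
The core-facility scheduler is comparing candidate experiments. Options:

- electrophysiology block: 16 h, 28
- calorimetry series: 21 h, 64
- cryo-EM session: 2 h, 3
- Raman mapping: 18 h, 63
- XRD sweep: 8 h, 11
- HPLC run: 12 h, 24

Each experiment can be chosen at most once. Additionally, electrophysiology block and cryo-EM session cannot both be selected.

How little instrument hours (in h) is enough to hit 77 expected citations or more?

Minimise h subject to total expected citations ≥ 77.
cryo-EM session + Raman mapping + XRD sweep reaches 77 using 28 h.
Below 28 h the best achievable stays under 77.

28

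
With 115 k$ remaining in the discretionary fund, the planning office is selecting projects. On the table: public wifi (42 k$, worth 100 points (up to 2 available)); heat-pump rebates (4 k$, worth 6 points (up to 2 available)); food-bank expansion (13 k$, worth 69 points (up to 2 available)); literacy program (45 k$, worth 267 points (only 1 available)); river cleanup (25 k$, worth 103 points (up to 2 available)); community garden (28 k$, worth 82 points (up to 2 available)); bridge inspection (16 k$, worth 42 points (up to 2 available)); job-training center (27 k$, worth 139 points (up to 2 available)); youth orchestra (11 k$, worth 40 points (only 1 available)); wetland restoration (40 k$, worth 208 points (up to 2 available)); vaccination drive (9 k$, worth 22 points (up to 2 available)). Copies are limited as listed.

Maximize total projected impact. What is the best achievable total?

Density check — literacy program 5.93, food-bank expansion 5.31, wetland restoration 5.20 are the best per k$.
Taking heat-pump rebates + 2×food-bank expansion + literacy program + wetland restoration: 115 k$ used, 619 in projected impact.

619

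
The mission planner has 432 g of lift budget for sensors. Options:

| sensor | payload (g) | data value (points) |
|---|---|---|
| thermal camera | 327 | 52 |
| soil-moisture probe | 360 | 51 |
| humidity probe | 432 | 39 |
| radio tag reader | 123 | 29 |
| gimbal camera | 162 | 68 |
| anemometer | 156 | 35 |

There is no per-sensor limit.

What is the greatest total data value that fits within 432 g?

The ratio ordering already packs tightly: 2×gimbal camera, 324 g, 136.
No other feasible combination exceeds 136.

136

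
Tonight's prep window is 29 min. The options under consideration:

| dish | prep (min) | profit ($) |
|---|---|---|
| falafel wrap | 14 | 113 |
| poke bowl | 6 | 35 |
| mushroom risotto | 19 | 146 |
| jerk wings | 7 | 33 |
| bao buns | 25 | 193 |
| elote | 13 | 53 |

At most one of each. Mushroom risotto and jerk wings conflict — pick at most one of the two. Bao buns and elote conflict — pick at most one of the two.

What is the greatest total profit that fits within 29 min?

A density-first pass picks falafel wrap + poke bowl + jerk wings — 181 at 27 min.
Dropping falafel wrap and poke bowl and jerk wings frees 27 min; slotting in bao buns (25 min) lifts the total to 193 at 25 min.

193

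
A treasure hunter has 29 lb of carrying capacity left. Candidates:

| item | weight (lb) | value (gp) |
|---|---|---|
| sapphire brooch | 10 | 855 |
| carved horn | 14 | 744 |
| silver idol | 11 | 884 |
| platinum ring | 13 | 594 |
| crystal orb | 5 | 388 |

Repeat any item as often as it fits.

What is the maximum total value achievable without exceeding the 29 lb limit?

2156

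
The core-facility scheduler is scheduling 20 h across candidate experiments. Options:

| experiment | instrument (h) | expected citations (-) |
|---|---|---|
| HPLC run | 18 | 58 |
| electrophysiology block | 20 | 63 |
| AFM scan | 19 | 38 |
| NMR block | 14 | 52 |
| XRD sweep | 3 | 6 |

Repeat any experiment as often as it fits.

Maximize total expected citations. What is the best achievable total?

NMR block + 2×XRD sweep uses 20 of the 20 h and totals 64.
Nothing else within 20 h beats 64.

64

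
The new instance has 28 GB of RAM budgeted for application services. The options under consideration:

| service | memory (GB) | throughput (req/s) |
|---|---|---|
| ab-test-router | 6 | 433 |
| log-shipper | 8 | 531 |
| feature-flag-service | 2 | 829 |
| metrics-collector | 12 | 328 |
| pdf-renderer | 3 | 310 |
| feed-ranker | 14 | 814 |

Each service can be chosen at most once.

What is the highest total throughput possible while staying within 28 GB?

The ratio heuristic lands on ab-test-router + log-shipper + feature-flag-service + pdf-renderer (2103) but leaves 9 GB idle.
Replace ab-test-router with feed-ranker: the trade gains 381 net, giving 2484 at 27 GB.

2484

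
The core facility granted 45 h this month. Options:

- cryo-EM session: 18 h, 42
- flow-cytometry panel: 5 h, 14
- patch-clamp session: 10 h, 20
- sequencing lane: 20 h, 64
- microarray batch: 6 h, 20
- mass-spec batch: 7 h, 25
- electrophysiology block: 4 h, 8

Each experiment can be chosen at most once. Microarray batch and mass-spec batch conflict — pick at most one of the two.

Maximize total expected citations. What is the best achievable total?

131

Best packing: cryo-EM session + sequencing lane + mass-spec batch — 45 h, 131 total.
No other feasible combination exceeds 131.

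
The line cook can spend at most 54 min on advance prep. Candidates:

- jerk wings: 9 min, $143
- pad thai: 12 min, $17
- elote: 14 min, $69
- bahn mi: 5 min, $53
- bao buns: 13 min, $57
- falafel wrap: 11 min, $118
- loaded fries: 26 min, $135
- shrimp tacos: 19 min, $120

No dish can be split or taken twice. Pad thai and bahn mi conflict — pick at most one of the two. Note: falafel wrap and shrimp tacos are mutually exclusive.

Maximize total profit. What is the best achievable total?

449

Taking jerk wings + bahn mi + falafel wrap + loaded fries: 51 min used, 449 in profit.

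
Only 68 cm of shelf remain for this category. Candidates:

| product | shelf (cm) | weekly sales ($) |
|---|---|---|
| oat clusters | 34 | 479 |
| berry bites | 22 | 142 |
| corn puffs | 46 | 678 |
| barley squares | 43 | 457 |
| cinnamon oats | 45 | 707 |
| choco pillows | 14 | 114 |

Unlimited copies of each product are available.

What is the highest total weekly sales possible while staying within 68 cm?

958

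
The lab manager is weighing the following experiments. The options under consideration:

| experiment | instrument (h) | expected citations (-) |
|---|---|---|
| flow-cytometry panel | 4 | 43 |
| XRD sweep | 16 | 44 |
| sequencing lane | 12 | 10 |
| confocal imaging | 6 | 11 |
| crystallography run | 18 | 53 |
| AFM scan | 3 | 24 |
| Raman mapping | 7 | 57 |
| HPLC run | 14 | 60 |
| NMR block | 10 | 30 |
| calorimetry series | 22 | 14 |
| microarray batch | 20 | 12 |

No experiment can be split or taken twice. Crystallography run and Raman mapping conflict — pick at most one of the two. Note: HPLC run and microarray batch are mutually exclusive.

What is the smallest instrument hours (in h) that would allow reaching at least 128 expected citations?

20

Look for the lowest-instrument combination reaching 128.
Taking flow-cytometry panel + confocal imaging + AFM scan + Raman mapping gives 135 (≥ 128) for 20 h.
Below 20 h the best achievable stays under 128.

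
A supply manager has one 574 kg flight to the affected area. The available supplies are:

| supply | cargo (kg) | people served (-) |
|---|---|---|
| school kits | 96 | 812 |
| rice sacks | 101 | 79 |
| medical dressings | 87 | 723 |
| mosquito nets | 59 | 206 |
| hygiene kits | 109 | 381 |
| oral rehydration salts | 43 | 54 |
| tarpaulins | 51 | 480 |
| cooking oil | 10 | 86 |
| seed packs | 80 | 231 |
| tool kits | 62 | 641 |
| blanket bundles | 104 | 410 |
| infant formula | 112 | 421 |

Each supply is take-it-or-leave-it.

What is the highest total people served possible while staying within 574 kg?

3693

By people served per kg: tool kits 10.34, tarpaulins 9.41, cooking oil 8.60, school kits 8.46 lead.
The ratio heuristic lands on school kits + medical dressings + oral rehydration salts + tarpaulins + cooking oil + tool kits + blanket bundles + infant formula (3627) but leaves 9 kg idle.
The 53 kg tied up in oral rehydration salts and cooking oil is better spent on mosquito nets — total rises to 3693 (571 kg).
Every other selection either busts 574 kg or fails to beat 3693.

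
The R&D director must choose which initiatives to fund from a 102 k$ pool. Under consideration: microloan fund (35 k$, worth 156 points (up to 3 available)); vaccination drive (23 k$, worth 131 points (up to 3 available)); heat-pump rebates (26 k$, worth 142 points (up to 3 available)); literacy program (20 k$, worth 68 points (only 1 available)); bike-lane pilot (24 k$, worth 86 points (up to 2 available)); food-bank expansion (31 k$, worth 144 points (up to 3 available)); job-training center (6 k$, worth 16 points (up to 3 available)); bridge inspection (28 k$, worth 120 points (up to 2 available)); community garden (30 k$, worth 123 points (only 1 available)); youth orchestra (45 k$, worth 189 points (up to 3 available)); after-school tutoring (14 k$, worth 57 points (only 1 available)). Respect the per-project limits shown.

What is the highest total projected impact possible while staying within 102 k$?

557

A density-first pass picks 3×vaccination drive + heat-pump rebates + job-training center — 551 at 101 k$.
Replace 2×vaccination drive and job-training center with 2×heat-pump rebates: the trade gains 6 net, giving 557 at 101 k$.
The spare 1 k$ is too small for any remaining project, and no exchange beats 557.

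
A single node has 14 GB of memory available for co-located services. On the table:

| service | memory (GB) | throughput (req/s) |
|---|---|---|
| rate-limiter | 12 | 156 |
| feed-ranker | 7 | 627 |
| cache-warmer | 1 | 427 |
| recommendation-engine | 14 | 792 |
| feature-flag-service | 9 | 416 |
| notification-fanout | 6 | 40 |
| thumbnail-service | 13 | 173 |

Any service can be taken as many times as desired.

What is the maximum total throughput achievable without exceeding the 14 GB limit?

5978

Density check — cache-warmer 427.00, feed-ranker 89.57, recommendation-engine 56.57, feature-flag-service 46.22 are the best per GB.
Taking 14×cache-warmer: 14 GB used, 5978 in throughput.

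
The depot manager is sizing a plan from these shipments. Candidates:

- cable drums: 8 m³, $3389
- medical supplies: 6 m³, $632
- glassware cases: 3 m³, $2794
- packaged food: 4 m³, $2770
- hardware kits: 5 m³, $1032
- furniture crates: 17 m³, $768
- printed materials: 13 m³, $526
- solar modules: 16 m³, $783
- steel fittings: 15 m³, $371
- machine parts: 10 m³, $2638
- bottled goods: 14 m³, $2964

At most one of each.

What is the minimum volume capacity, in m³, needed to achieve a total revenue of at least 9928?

Need the lightest bundle worth ≥ 9928.
cable drums + glassware cases + packaged food + hardware kits reaches 9985 using 20 m³.
Below 20 m³ the best achievable stays under 9928.

20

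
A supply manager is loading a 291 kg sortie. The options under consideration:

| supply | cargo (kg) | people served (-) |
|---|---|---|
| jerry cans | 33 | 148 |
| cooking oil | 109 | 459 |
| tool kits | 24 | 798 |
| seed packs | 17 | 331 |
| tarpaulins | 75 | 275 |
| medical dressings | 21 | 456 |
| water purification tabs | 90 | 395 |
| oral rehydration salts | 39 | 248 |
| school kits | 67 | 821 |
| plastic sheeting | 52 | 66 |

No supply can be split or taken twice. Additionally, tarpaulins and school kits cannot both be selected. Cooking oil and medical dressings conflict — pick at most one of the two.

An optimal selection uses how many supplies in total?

Best achievable people served is 3197.
jerry cans + tool kits + seed packs + medical dressings + water purification tabs + oral rehydration salts + school kits hits 3197 at 291 kg.
Any selection reaching 3197 contains exactly 7 supplies.

7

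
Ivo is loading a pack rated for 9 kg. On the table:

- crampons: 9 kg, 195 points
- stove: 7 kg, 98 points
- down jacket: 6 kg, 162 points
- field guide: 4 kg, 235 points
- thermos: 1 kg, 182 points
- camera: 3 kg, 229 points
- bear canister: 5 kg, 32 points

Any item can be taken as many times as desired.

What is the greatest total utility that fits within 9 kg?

1638

9×thermos uses 9 of the 9 kg and totals 1638.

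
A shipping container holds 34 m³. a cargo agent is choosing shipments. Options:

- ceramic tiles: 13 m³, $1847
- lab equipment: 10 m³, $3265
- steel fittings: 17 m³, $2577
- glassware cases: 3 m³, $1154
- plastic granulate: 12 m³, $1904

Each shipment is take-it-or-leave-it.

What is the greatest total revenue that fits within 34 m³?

The ratio heuristic lands on lab equipment + glassware cases + plastic granulate (6323) but leaves 9 m³ idle.
The 12 m³ tied up in plastic granulate is better spent on steel fittings — total rises to 6996 (30 m³).
Every other selection either busts 34 m³ or fails to beat 6996.

6996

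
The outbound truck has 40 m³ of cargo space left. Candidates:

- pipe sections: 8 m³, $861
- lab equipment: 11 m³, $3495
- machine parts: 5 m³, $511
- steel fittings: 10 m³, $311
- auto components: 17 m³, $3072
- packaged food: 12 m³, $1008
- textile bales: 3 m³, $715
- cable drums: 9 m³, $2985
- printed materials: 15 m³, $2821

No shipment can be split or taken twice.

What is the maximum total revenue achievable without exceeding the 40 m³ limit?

10267

Greedy by ratio would take lab equipment + textile bales + cable drums + printed materials: 38 m³ used, total 10016.
Dropping printed materials frees 15 m³; slotting in auto components (17 m³) lifts the total to 10267 at 40 m³.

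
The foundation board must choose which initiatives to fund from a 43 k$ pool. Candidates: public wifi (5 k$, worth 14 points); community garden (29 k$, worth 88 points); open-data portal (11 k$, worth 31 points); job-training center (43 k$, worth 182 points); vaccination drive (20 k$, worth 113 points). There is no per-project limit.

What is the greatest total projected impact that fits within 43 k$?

226

The ratio ordering already packs tightly: 2×vaccination drive, 40 k$, 226.
Every other selection either busts 43 k$ or fails to beat 226.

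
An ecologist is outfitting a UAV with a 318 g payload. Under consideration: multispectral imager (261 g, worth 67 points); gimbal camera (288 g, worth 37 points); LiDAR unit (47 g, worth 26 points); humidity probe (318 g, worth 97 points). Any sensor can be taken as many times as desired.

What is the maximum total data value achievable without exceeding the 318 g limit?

156

6×LiDAR unit uses 282 of the 318 g and totals 156.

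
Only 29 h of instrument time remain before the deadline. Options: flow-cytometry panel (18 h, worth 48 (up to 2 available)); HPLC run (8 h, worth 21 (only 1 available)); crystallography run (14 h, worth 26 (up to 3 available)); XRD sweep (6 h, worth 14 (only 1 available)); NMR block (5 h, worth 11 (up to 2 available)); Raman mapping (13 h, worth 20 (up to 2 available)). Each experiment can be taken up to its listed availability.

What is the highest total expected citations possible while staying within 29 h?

73

The ratio heuristic lands on flow-cytometry panel + HPLC run (69) but leaves 3 h idle.
Replace HPLC run with XRD sweep + NMR block: the trade gains 4 net, giving 73 at 29 h.
No other feasible combination exceeds 73.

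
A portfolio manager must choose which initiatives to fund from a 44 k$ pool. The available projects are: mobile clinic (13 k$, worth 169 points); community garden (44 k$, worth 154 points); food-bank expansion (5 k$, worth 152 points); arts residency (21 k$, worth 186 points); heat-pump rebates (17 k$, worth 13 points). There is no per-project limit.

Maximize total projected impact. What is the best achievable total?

Best packing: 8×food-bank expansion — 40 k$, 1216 total.

1216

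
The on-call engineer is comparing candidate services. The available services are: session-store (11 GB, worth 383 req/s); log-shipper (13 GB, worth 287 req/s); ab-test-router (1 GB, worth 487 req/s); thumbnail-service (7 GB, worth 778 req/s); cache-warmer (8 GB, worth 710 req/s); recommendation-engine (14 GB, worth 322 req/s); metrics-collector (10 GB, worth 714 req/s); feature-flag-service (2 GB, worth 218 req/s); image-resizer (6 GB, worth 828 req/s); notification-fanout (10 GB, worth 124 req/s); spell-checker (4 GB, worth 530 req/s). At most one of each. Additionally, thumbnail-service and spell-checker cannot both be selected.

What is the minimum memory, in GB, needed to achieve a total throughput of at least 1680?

11

Need the lightest bundle worth ≥ 1680.
ab-test-router + image-resizer + spell-checker reaches 1845 using 11 GB.
No combination under 11 GB hits 1680.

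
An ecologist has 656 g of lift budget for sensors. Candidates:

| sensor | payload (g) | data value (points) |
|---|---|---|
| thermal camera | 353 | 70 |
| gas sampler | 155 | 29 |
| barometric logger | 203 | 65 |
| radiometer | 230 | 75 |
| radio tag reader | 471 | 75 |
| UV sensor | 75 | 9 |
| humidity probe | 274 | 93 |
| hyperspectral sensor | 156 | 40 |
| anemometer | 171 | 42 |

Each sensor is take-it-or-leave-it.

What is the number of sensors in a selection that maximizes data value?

Best achievable data value is 200.
barometric logger + humidity probe + anemometer hits 200 at 648 g.
All optima have 3 sensors.

3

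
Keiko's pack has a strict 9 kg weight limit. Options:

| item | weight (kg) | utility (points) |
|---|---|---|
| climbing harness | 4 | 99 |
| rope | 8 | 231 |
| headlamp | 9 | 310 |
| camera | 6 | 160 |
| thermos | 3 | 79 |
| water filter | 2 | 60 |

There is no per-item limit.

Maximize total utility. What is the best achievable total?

310

Ranking by ratio (utility/kg): headlamp 34.44, water filter 30.00, rope 28.88, camera 26.67.
Best packing: headlamp — 9 kg, 310 total.
Nothing else within 9 kg beats 310.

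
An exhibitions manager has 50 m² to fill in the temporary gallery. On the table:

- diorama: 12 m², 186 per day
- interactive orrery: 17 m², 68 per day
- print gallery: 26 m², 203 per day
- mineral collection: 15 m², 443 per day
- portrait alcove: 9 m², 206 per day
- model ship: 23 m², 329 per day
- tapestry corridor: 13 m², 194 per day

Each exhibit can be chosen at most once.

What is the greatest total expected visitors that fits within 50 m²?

Taking diorama + mineral collection + portrait alcove + tapestry corridor: 49 m² used, 1029 in expected visitors.
No other feasible combination exceeds 1029.

1029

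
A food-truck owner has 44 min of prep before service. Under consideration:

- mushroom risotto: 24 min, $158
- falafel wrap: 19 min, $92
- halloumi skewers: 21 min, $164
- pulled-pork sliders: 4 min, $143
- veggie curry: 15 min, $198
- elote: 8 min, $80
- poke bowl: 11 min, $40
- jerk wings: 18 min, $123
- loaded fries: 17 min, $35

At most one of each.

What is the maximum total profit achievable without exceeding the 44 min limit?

505

Greedy by ratio would take pulled-pork sliders + veggie curry + elote + poke bowl: 38 min used, total 461.
Dropping elote and poke bowl frees 19 min; slotting in halloumi skewers (21 min) lifts the total to 505 at 40 min.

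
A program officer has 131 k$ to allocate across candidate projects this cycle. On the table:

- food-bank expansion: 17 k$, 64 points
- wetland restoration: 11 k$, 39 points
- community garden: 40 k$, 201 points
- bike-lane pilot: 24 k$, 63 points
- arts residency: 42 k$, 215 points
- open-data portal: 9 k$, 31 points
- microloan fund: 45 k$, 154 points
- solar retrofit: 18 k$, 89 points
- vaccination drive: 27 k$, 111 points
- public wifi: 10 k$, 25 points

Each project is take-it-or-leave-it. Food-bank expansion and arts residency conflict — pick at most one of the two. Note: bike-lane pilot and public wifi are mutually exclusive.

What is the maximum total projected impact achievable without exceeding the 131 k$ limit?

The ratio ordering already packs tightly: community garden + arts residency + solar retrofit + vaccination drive, 127 k$, 616.
An exhaustive check of the 1024 subsets confirms 616.

616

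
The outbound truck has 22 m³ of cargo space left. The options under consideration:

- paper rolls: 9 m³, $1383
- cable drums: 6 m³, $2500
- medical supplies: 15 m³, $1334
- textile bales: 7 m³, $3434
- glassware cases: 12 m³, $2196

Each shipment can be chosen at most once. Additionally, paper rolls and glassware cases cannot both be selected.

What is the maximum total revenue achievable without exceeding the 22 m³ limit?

7317

Ranking by ratio (revenue/m³): textile bales 490.57, cable drums 416.67, glassware cases 183.00.
The ratio ordering already packs tightly: paper rolls + cable drums + textile bales, 22 m³, 7317.
Runner-up cable drums + textile bales tops out at 5934.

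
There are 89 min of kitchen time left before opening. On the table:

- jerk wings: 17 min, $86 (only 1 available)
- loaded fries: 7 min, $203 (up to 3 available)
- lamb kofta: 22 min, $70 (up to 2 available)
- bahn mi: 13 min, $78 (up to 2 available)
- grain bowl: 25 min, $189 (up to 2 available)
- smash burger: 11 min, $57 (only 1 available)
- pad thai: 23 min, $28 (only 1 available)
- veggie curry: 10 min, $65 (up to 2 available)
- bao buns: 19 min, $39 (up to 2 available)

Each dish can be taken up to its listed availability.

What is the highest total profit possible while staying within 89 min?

A density-first pass picks 3×loaded fries + 2×grain bowl + veggie curry — 1052 at 81 min.
Replace veggie curry with jerk wings: the trade gains 21 net, giving 1073 at 88 min.
The spare 1 min is too small for any remaining dish, and no exchange beats 1073.

1073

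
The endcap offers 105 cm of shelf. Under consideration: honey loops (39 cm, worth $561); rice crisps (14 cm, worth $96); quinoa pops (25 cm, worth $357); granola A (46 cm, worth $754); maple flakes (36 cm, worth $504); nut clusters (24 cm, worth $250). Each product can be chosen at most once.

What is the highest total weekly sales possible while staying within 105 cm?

1422

By weekly sales per cm: granola A 16.39, honey loops 14.38, quinoa pops 14.28 lead.
The ratio heuristic lands on honey loops + rice crisps + granola A (1411) but leaves 6 cm idle.
Dropping rice crisps and granola A frees 60 cm; slotting in quinoa pops + maple flakes (61 cm) lifts the total to 1422 at 100 cm.
Every other selection either busts 105 cm or fails to beat 1422.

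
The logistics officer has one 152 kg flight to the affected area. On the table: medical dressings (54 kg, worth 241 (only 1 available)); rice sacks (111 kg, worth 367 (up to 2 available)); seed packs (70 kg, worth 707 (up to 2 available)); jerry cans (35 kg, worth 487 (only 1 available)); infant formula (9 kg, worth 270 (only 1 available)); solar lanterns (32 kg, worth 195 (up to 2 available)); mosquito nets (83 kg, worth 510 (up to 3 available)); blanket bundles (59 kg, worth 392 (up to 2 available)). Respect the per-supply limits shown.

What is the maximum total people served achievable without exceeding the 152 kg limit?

1684

Taking the top-ratio supplies first gives seed packs + jerry cans + infant formula + solar lanterns for 1659 (146 kg).
Dropping jerry cans and solar lanterns frees 67 kg; slotting in seed packs (70 kg) lifts the total to 1684 at 149 kg.
That's the maximum — no swap from here does better than 1684.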